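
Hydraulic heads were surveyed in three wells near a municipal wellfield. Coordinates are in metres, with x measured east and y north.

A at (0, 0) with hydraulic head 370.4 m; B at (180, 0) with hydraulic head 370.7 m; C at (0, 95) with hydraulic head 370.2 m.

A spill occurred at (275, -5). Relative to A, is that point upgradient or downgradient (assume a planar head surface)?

∂h/∂x = (370.7 − 370.4) / (180 − 0) = +0.001667
∂h/∂y = (370.2 − 370.4) / (95 − 0) = -0.002105
Head at (275, -5) = 370.4 + (+0.001667)·(275) + (-0.002105)·(-5) = 370.87 m.
That is higher than the 370.4 m at A, so the point is upgradient.

upgradient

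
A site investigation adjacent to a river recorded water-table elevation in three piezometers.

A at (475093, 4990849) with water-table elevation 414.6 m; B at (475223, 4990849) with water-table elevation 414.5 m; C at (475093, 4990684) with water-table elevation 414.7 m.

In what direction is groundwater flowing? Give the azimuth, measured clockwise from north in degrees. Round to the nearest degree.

052°

∂h/∂x = (414.5 − 414.6) / (475223 − 475093) = -0.0007692
∂h/∂y = (414.7 − 414.6) / (4990684 − 4990849) = -0.0006061
Flow direction (−∇h) has components (+0.0007692 E, +0.0006061 N).
Azimuth = atan2(E, N) = atan2(+0.0007692, +0.0006061) = 51.8° ≈ 052°.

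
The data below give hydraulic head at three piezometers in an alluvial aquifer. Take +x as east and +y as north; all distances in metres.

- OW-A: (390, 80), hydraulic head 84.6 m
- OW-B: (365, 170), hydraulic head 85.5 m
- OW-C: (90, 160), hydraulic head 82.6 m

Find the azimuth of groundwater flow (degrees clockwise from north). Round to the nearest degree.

218°

With h = a·x + b·y + c and OW-A as origin, the differences give:
  (-25)·a + 90·b = +0.9
  (-300)·a + 80·b = -2.0
Eliminate b (×80 and ×90, subtract): 25000·a = 252.00 → a = ∂h/∂x = +0.01008
Back-substitute: b = ∂h/∂y = +0.01280.
Flow direction (−∇h) has components (-0.01008 E, -0.01280 N).
Azimuth = atan2(E, N) = atan2(-0.01008, -0.01280) = 218.2° ≈ 218°.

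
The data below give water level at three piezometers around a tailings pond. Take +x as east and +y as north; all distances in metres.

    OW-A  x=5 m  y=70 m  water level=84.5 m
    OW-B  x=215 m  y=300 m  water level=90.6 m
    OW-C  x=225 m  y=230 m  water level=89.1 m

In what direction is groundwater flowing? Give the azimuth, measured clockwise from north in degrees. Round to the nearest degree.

With h = a·x + b·y + c and OW-A as origin, the differences give:
  210·a + 230·b = +6.1
  220·a + 160·b = +4.6
Eliminate b (×160 and ×230, subtract): -17000·a = -82.00 → a = ∂h/∂x = +0.004824
Back-substitute: b = ∂h/∂y = +0.02212.
Flow direction (−∇h) has components (-0.004824 E, -0.02212 N).
Azimuth = atan2(E, N) = atan2(-0.004824, -0.02212) = 192.3° ≈ 192°.

192°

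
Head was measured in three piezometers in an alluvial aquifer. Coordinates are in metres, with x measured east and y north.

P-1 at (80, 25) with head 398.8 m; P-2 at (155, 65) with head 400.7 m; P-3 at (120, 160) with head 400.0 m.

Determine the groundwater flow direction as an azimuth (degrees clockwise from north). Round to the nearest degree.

266°

Differences from P-1: to P-2 (Δx, Δy, Δh) = (75, 40, +1.9); to P-3 = (40, 135, +1.2).
Solve a·Δx + b·Δy = Δh: det = 75·135 − 40·40 = 8525.
∂h/∂x = [(+1.9)·135 − (+1.2)·40] / 8525 = +0.02446
∂h/∂y = [75·(+1.2) − 40·(+1.9)] / 8525 = +0.001642
Flow direction (−∇h) has components (-0.02446 E, -0.001642 N).
Azimuth = atan2(E, N) = atan2(-0.02446, -0.001642) = 266.2° ≈ 266°.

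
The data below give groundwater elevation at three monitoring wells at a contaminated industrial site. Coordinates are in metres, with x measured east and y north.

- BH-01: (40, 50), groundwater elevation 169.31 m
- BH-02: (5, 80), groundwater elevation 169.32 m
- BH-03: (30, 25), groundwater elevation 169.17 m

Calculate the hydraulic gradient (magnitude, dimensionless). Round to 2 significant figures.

Differences from BH-01: to BH-02 (Δx, Δy, Δh) = (-35, 30, +0.01); to BH-03 = (-10, -25, -0.14).
Solve a·Δx + b·Δy = Δh: det = (-35)·(-25) − (-10)·30 = 1175.
∂h/∂x = [(+0.01)·(-25) − (-0.14)·30] / 1175 = +0.003362
∂h/∂y = [(-35)·(-0.14) − (-10)·(+0.01)] / 1175 = +0.004255
|∇h| = √(0.003362² + 0.004255²) = 0.005423

0.0054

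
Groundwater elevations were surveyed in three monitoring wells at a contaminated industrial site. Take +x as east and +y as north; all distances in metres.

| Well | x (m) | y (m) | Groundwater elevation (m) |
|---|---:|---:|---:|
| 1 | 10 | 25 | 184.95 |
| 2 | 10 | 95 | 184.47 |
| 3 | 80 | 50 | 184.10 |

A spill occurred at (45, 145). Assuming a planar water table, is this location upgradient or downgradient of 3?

Taking 1 as reference: 2−1 = (0, 70, -0.48); 3−1 = (70, 25, -0.85).
Solve a·Δx + b·Δy = Δh: det = 0·25 − 70·70 = -4900.
∂h/∂x = [(-0.48)·25 − (-0.85)·70] / -4900 = -0.009694
∂h/∂y = [0·(-0.85) − 70·(-0.48)] / -4900 = -0.006857
Head at (45, 145) = 184.95 + (-0.009694)·(35) + (-0.006857)·(120) = 183.79 m.
That is lower than the 184.10 m at 3, so the point is downgradient.

downgradient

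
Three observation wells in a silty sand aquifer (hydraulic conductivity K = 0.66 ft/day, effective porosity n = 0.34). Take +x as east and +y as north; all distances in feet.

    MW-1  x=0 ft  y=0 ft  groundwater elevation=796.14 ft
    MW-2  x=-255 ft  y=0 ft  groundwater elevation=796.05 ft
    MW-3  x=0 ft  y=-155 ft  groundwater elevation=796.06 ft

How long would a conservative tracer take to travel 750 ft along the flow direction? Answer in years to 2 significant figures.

1700 years

∂h/∂x = (796.05 − 796.14) / (-255 − 0) = +0.0003529
∂h/∂y = (796.06 − 796.14) / (-155 − 0) = +0.0005161
|∇h| = √(0.0003529² + 0.0005161²) = 0.0006252
Seepage velocity v = K·i/n = 0.66 × 0.0006252 / 0.34 = 0.001214 ft/day.
t = 750 / 0.001214 = 6.178e+05 days = 1.69e+03 years.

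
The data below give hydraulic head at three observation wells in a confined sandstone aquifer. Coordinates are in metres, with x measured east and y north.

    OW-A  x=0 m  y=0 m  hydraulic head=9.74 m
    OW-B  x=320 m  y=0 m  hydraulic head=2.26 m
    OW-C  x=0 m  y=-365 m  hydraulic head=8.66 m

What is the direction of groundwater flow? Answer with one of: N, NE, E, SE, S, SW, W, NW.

∂h/∂x = (2.26 − 9.74) / (320 − 0) = -0.02338
∂h/∂y = (8.66 − 9.74) / (-365 − 0) = +0.002959
Flow = −∇h = (+0.02338 east, -0.002959 north), which points east.

E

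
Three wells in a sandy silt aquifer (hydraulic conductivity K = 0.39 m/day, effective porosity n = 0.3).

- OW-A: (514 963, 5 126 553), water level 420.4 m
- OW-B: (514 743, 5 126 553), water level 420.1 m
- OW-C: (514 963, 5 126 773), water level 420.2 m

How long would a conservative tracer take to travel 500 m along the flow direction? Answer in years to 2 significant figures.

∂h/∂x = (420.1 − 420.4) / (514743 − 514963) = +0.001364
∂h/∂y = (420.2 − 420.4) / (5126773 − 5126553) = -0.0009091
|∇h| = √(0.001364² + -0.0009091²) = 0.001639
Seepage velocity v = K·i/n = 0.39 × 0.001639 / 0.3 = 0.002131 m/day.
t = 500 / 0.002131 = 2.346e+05 days = 642 years.

640 years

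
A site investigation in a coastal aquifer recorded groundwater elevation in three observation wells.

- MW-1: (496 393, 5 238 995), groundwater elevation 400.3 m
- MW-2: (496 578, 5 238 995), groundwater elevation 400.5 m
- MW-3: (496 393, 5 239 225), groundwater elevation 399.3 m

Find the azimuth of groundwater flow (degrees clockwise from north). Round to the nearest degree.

346°

∂h/∂x = (400.5 − 400.3) / (496578 − 496393) = +0.001081
∂h/∂y = (399.3 − 400.3) / (5239225 − 5238995) = -0.004348
Flow direction (−∇h) has components (-0.001081 E, +0.004348 N).
Azimuth = atan2(E, N) = atan2(-0.001081, +0.004348) = 346.0° ≈ 346°.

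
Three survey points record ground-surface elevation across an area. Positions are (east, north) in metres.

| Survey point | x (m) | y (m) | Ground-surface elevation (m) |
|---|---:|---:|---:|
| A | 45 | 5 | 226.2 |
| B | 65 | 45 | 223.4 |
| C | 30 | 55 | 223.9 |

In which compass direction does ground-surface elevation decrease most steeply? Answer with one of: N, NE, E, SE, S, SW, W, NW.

Taking A as reference: B−A = (20, 40, -2.8); C−A = (-15, 50, -2.3).
Solve a·Δx + b·Δy = Δz: det = 20·50 − (-15)·40 = 1600.
∂z/∂x = [(-2.8)·50 − (-2.3)·40] / 1600 = -0.03000
∂z/∂y = [20·(-2.3) − (-15)·(-2.8)] / 1600 = -0.05500
Steepest decrease is along −∇f = (+0.03000 E, +0.05500 N) → northeast.

NE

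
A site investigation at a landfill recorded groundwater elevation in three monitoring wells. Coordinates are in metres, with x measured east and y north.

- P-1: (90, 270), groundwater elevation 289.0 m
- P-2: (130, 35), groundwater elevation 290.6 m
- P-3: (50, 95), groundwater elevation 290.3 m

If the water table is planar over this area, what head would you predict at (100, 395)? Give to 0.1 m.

288.1 m

Taking P-1 as reference: P-2−P-1 = (40, -235, +1.6); P-3−P-1 = (-40, -175, +1.3).
Solve a·Δx + b·Δy = Δh: det = 40·(-175) − (-40)·(-235) = -16400.
∂h/∂x = [(+1.6)·(-175) − (+1.3)·(-235)] / -16400 = -0.001555
∂h/∂y = [40·(+1.3) − (-40)·(+1.6)] / -16400 = -0.007073
h(100, 395) = 289.0 + (-0.001555)·(10) + (-0.007073)·(125) = 289.0 -0.016 -0.884 = 288.100 m.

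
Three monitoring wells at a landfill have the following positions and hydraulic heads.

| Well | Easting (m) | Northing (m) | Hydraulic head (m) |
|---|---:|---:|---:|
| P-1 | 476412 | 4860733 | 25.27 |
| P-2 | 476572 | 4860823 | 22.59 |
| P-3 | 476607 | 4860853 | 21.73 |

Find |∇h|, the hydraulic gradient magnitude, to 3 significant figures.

0.0266

Differences from P-1: to P-2 (Δx, Δy, Δh) = (160, 90, -2.68); to P-3 = (195, 120, -3.54).
Solve a·Δx + b·Δy = Δh: det = 160·120 − 195·90 = 1650.
∂h/∂x = [(-2.68)·120 − (-3.54)·90] / 1650 = -0.001818
∂h/∂y = [160·(-3.54) − 195·(-2.68)] / 1650 = -0.02655
|∇h| = √(-0.001818² + -0.02655²) = 0.02661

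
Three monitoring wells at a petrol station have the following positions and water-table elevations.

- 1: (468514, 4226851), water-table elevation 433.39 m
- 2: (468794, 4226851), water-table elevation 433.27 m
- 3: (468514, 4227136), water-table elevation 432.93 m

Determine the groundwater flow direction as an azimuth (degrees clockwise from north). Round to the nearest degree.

∂h/∂x = (433.27 − 433.39) / (468794 − 468514) = -0.0004286
∂h/∂y = (432.93 − 433.39) / (4227136 − 4226851) = -0.001614
Flow direction (−∇h) has components (+0.0004286 E, +0.001614 N).
Azimuth = atan2(E, N) = atan2(+0.0004286, +0.001614) = 14.9° ≈ 015°.

015°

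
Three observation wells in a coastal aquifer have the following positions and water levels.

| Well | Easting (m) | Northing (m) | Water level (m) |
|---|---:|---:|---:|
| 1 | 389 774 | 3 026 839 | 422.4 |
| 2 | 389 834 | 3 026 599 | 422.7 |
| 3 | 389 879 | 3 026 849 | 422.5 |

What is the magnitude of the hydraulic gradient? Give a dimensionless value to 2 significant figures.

0.0014

Taking 1 as reference: 2−1 = (60, -240, +0.3); 3−1 = (105, 10, +0.1).
Determinant of the coordinate differences = 60·10 − 105·(-240) = 25800.
∂h/∂x = [(+0.3)·10 − (+0.1)·(-240)] / 25800 = +0.001047
∂h/∂y = [60·(+0.1) − 105·(+0.3)] / 25800 = -0.0009884
|∇h| = √(0.001047² + -0.0009884²) = 0.00144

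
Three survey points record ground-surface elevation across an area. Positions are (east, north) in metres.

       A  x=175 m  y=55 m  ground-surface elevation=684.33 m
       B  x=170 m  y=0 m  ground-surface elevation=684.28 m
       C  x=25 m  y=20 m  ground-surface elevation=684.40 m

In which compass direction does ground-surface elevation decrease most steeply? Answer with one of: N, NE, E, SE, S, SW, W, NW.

SE

With z = a·x + b·y + c and A as origin, the differences give:
  (-5)·a + (-55)·b = -0.05
  (-150)·a + (-35)·b = +0.07
Eliminate b (×(-35) and ×(-55), subtract): -8075·a = 5.600 → a = ∂z/∂x = -0.0006935
Back-substitute: b = ∂z/∂y = +0.0009721.
Steepest decrease is along −∇f = (+0.0006935 E, -0.0009721 N) → southeast.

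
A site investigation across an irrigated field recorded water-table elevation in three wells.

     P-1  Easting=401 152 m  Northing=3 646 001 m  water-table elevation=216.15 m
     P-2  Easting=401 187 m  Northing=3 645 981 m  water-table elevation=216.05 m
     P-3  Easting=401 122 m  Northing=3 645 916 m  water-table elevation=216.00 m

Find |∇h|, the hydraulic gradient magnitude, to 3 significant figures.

0.00277

With h = a·x + b·y + c and P-1 as origin, the differences give:
  35·a + (-20)·b = -0.10
  (-30)·a + (-85)·b = -0.15
Eliminate b (×(-85) and ×(-20), subtract): -3575·a = 5.500 → a = ∂h/∂x = -0.001538
Back-substitute: b = ∂h/∂y = +0.002308.
|∇h| = √(-0.001538² + 0.002308²) = 0.002774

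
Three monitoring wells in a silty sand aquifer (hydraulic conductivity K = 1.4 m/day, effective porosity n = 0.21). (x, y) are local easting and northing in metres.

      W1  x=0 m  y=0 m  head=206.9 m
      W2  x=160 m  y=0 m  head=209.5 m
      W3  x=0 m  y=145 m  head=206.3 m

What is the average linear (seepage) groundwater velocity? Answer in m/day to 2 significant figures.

0.11 m/day

∂h/∂x = (209.5 − 206.9) / (160 − 0) = +0.01625
∂h/∂y = (206.3 − 206.9) / (145 − 0) = -0.004138
|∇h| = √(0.01625² + -0.004138²) = 0.01677
Seepage velocity v = K·i/n = 1.4 × 0.01677 / 0.21 = 0.1118 m/day.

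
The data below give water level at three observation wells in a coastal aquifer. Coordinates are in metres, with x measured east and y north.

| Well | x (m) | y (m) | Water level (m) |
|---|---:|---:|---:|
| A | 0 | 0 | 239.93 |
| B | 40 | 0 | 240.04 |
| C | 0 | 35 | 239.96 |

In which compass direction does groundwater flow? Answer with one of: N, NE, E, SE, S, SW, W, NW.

W

∂h/∂x = (240.04 − 239.93) / (40 − 0) = +0.002750
∂h/∂y = (239.96 − 239.93) / (35 − 0) = +0.0008571
Flow = −∇h = (-0.002750 east, -0.0008571 north), which points west.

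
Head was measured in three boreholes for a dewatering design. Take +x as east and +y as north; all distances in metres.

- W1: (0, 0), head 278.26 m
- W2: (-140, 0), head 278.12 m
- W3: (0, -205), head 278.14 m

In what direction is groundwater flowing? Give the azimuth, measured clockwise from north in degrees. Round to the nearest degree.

240°

∂h/∂x = (278.12 − 278.26) / (-140 − 0) = +0.0010000
∂h/∂y = (278.14 − 278.26) / (-205 − 0) = +0.0005854
Flow direction (−∇h) has components (-0.0010000 E, -0.0005854 N).
Azimuth = atan2(E, N) = atan2(-0.0010000, -0.0005854) = 239.7° ≈ 240°.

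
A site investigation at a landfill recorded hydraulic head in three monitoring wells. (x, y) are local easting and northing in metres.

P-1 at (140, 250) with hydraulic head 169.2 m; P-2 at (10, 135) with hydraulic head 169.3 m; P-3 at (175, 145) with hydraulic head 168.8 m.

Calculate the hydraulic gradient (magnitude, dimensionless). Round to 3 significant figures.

With h = a·x + b·y + c and P-1 as origin, the differences give:
  (-130)·a + (-115)·b = +0.1
  35·a + (-105)·b = -0.4
Eliminate b (×(-105) and ×(-115), subtract): 17675·a = -56.50 → a = ∂h/∂x = -0.003197
Back-substitute: b = ∂h/∂y = +0.002744.
|∇h| = √(-0.003197² + 0.002744²) = 0.004213

0.00421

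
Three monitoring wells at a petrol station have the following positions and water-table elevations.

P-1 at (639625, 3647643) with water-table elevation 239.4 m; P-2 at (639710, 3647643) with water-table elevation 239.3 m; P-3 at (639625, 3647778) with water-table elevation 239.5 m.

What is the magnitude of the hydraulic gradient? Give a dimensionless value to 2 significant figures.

0.0014

∂h/∂x = (239.3 − 239.4) / (639710 − 639625) = -0.001176
∂h/∂y = (239.5 − 239.4) / (3647778 − 3647643) = +0.0007407
|∇h| = √(-0.001176² + 0.0007407²) = 0.00139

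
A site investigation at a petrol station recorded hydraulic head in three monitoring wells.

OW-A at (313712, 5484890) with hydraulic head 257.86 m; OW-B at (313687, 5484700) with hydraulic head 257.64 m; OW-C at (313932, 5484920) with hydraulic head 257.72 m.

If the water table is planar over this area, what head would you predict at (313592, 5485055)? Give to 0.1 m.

258.2 m

With h = a·x + b·y + c and OW-A as origin, the differences give:
  (-25)·a + (-190)·b = -0.22
  220·a + 30·b = -0.14
Eliminate b (×30 and ×(-190), subtract): 41050·a = -33.200 → a = ∂h/∂x = -0.0008088
Back-substitute: b = ∂h/∂y = +0.001264.
h(313592, 5485055) = 257.86 + (-0.0008088)·(-120) + (+0.001264)·(165) = 257.86 +0.097 +0.209 = 258.166 m.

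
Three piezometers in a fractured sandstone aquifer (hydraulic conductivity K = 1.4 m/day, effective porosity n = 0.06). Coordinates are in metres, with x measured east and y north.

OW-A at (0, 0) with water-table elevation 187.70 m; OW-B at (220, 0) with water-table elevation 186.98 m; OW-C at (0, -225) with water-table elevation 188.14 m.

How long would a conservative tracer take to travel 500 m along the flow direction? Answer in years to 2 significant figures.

15 years

∂h/∂x = (186.98 − 187.70) / (220 − 0) = -0.003273
∂h/∂y = (188.14 − 187.70) / (-225 − 0) = -0.001956
|∇h| = √(-0.003273² + -0.001956²) = 0.003813
Seepage velocity v = K·i/n = 1.4 × 0.003813 / 0.06 = 0.08897 m/day.
t = 500 / 0.08897 = 5620 days = 15.4 years.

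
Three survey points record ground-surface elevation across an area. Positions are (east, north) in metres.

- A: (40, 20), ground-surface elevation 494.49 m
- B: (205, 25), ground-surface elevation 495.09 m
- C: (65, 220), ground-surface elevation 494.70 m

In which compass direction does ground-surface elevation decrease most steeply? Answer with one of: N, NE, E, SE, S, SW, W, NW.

Taking A as reference: B−A = (165, 5, +0.60); C−A = (25, 200, +0.21).
Solve a·Δx + b·Δy = Δz: det = 165·200 − 25·5 = 32875.
∂z/∂x = [(+0.60)·200 − (+0.21)·5] / 32875 = +0.003618
∂z/∂y = [165·(+0.21) − 25·(+0.60)] / 32875 = +0.0005977
Steepest decrease is along −∇f = (-0.003618 E, -0.0005977 N) → west.

W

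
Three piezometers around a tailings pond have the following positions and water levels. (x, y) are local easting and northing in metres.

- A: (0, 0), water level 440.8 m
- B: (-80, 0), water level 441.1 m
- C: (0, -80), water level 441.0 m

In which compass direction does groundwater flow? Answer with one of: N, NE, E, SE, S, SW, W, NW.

∂h/∂x = (441.1 − 440.8) / (-80 − 0) = -0.003750
∂h/∂y = (441.0 − 440.8) / (-80 − 0) = -0.002500
Flow = −∇h = (+0.003750 east, +0.002500 north), which points northeast.

NE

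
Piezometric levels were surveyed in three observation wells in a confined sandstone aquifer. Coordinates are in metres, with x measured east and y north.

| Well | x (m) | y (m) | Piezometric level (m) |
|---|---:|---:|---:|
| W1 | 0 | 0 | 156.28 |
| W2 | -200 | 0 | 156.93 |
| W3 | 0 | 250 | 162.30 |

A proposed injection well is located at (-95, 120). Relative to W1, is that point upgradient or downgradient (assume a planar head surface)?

∂h/∂x = (156.93 − 156.28) / (-200 − 0) = -0.003250
∂h/∂y = (162.30 − 156.28) / (250 − 0) = +0.02408
Head at (-95, 120) = 156.28 + (-0.003250)·(-95) + (+0.02408)·(120) = 159.48 m.
That is higher than the 156.28 m at W1, so the point is upgradient.

upgradient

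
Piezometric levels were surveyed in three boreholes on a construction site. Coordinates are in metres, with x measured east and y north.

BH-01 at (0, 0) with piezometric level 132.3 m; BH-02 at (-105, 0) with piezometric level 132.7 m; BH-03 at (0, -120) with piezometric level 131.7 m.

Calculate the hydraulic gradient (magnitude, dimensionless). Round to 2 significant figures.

∂h/∂x = (132.7 − 132.3) / (-105 − 0) = -0.003810
∂h/∂y = (131.7 − 132.3) / (-120 − 0) = +0.005000
|∇h| = √(-0.003810² + 0.005000²) = 0.006286

0.0063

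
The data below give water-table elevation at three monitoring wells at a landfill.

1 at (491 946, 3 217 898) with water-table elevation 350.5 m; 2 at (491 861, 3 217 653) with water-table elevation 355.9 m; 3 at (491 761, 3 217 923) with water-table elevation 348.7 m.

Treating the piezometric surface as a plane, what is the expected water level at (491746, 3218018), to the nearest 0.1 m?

Differences from 1: to 2 (Δx, Δy, Δh) = (-85, -245, +5.4); to 3 = (-185, 25, -1.8).
Solve a·Δx + b·Δy = Δh: det = (-85)·25 − (-185)·(-245) = -47450.
∂h/∂x = [(+5.4)·25 − (-1.8)·(-245)] / -47450 = +0.006449
∂h/∂y = [(-85)·(-1.8) − (-185)·(+5.4)] / -47450 = -0.02428
h(491746, 3218018) = 350.5 + (+0.006449)·(-200) + (-0.02428)·(120) = 350.5 -1.290 -2.913 = 346.297 m.

346.3 m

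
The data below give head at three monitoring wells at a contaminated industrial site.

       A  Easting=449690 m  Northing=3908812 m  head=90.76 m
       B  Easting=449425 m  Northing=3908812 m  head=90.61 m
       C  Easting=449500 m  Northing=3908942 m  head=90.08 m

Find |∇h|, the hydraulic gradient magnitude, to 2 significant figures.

0.0044

With h = a·x + b·y + c and A as origin, the differences give:
  (-265)·a + 0·b = -0.15
  (-190)·a + 130·b = -0.68
Eliminate b (×130 and ×0, subtract): -34450·a = -19.500 → a = ∂h/∂x = +0.0005660
Back-substitute: b = ∂h/∂y = -0.004403.
|∇h| = √(0.0005660² + -0.004403²) = 0.004439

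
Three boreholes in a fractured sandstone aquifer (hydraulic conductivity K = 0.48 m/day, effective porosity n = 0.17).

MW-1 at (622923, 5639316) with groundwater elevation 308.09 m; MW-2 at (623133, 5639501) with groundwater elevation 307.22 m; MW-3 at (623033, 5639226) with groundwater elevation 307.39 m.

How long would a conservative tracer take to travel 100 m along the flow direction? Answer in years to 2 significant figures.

18 years

Three-point gradient (reference MW-1): Δ to MW-2 = (210, 185, -0.87), Δ to MW-3 = (110, -90, -0.70).
∂h/∂x = -0.005294, ∂h/∂y = +0.001307 (det = -39250).
|∇h| = √(-0.005294² + 0.001307²) = 0.005453
Seepage velocity v = K·i/n = 0.48 × 0.005453 / 0.17 = 0.0154 m/day.
t = 100 / 0.0154 = 6494 days = 17.8 years.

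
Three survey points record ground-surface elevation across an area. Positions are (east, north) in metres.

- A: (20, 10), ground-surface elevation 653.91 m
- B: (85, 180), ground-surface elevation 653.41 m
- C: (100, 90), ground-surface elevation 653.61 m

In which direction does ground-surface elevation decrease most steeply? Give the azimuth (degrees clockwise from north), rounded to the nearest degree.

028°

Differences from A: to B (Δx, Δy, Δh) = (65, 170, -0.50); to C = (80, 80, -0.30).
Solve a·Δx + b·Δy = Δz: det = 65·80 − 80·170 = -8400.
∂z/∂x = [(-0.50)·80 − (-0.30)·170] / -8400 = -0.001310
∂z/∂y = [65·(-0.30) − 80·(-0.50)] / -8400 = -0.002440
Steepest decrease is along −∇f: components (+0.001310 E, +0.002440 N).
Azimuth = atan2(+0.001310, +0.002440) = 28.2° ≈ 028°.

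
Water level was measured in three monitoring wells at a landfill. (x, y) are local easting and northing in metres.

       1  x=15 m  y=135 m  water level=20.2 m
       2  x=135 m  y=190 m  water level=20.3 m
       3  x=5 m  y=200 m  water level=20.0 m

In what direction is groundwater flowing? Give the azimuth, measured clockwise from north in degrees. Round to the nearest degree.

Differences from 1: to 2 (Δx, Δy, Δh) = (120, 55, +0.1); to 3 = (-10, 65, -0.2).
Determinant of the coordinate differences = 120·65 − (-10)·55 = 8350.
∂h/∂x = [(+0.1)·65 − (-0.2)·55] / 8350 = +0.002096
∂h/∂y = [120·(-0.2) − (-10)·(+0.1)] / 8350 = -0.002754
Flow direction (−∇h) has components (-0.002096 E, +0.002754 N).
Azimuth = atan2(E, N) = atan2(-0.002096, +0.002754) = 322.7° ≈ 323°.

323°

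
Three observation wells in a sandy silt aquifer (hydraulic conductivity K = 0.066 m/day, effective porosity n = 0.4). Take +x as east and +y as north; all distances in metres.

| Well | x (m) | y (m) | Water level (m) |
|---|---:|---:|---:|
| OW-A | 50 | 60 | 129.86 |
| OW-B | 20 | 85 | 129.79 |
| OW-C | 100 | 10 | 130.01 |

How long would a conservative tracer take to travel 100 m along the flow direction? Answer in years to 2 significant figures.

400 years

Taking OW-A as reference: OW-B−OW-A = (-30, 25, -0.07); OW-C−OW-A = (50, -50, +0.15).
Determinant of the coordinate differences = (-30)·(-50) − 50·25 = 250.
∂h/∂x = [(-0.07)·(-50) − (+0.15)·25] / 250 = -0.0010000
∂h/∂y = [(-30)·(+0.15) − 50·(-0.07)] / 250 = -0.004000
|∇h| = √(-0.0010000² + -0.004000²) = 0.004123
Seepage velocity v = K·i/n = 0.066 × 0.004123 / 0.4 = 0.0006803 m/day.
t = 100 / 0.0006803 = 1.47e+05 days = 402 years.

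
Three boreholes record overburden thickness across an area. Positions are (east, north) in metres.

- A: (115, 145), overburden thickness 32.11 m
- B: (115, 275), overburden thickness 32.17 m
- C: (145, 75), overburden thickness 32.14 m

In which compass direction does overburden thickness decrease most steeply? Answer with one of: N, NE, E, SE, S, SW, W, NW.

W

Differences from A: to B (Δx, Δy, Δh) = (0, 130, +0.06); to C = (30, -70, +0.03).
Solve a·Δx + b·Δy = Δd: det = 0·(-70) − 30·130 = -3900.
∂d/∂x = [(+0.06)·(-70) − (+0.03)·130] / -3900 = +0.002077
∂d/∂y = [0·(+0.03) − 30·(+0.06)] / -3900 = +0.0004615
Steepest decrease is along −∇f = (-0.002077 E, -0.0004615 N) → west.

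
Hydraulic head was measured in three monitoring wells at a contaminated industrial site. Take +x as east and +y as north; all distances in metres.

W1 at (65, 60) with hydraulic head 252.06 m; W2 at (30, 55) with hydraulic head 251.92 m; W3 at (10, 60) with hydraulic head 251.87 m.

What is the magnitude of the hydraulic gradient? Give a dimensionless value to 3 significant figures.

Differences from W1: to W2 (Δx, Δy, Δh) = (-35, -5, -0.14); to W3 = (-55, 0, -0.19).
Determinant of the coordinate differences = (-35)·0 − (-55)·(-5) = -275.
∂h/∂x = [(-0.14)·0 − (-0.19)·(-5)] / -275 = +0.003455
∂h/∂y = [(-35)·(-0.19) − (-55)·(-0.14)] / -275 = +0.003818
|∇h| = √(0.003455² + 0.003818²) = 0.005149

0.00515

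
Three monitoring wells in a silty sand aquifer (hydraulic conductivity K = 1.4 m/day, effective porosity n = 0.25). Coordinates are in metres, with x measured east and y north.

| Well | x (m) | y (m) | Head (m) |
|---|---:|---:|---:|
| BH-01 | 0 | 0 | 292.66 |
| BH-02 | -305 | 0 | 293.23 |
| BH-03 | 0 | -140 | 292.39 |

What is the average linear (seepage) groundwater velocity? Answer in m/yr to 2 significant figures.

5.5 m/yr

∂h/∂x = (293.23 − 292.66) / (-305 − 0) = -0.001869
∂h/∂y = (292.39 − 292.66) / (-140 − 0) = +0.001929
|∇h| = √(-0.001869² + 0.001929²) = 0.002686
Seepage velocity v = K·i/n = 1.4 × 0.002686 / 0.25 = 0.01504 m/day = 5.493 m/yr.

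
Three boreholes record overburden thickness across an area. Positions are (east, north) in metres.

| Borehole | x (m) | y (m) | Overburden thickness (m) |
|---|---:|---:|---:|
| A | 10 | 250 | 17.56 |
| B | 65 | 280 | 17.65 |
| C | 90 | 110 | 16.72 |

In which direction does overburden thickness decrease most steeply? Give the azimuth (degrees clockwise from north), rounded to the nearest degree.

Differences from A: to B (Δx, Δy, Δh) = (55, 30, +0.09); to C = (80, -140, -0.84).
Solve a·Δx + b·Δy = Δd: det = 55·(-140) − 80·30 = -10100.
∂d/∂x = [(+0.09)·(-140) − (-0.84)·30] / -10100 = -0.001248
∂d/∂y = [55·(-0.84) − 80·(+0.09)] / -10100 = +0.005287
Steepest decrease is along −∇f: components (+0.001248 E, -0.005287 N).
Azimuth = atan2(+0.001248, -0.005287) = 166.7° ≈ 167°.

167°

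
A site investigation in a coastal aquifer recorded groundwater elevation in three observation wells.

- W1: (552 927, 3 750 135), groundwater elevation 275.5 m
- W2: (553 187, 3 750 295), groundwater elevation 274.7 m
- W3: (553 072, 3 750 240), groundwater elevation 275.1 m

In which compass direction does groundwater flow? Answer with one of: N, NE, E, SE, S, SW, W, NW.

Differences from W1: to W2 (Δx, Δy, Δh) = (260, 160, -0.8); to W3 = (145, 105, -0.4).
Determinant of the coordinate differences = 260·105 − 145·160 = 4100.
∂h/∂x = [(-0.8)·105 − (-0.4)·160] / 4100 = -0.004878
∂h/∂y = [260·(-0.4) − 145·(-0.8)] / 4100 = +0.002927
Flow = −∇h = (+0.004878 east, -0.002927 north), which points southeast.

SE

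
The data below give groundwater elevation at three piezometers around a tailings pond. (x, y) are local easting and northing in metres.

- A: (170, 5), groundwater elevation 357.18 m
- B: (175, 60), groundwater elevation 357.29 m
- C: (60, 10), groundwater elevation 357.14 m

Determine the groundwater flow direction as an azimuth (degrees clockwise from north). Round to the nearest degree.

Three-point gradient (reference A): Δ to B = (5, 55, +0.11), Δ to C = (-110, 5, -0.04).
∂h/∂x = +0.0004527, ∂h/∂y = +0.001959 (det = 6075).
Flow direction (−∇h) has components (-0.0004527 E, -0.001959 N).
Azimuth = atan2(E, N) = atan2(-0.0004527, -0.001959) = 193.0° ≈ 193°.

193°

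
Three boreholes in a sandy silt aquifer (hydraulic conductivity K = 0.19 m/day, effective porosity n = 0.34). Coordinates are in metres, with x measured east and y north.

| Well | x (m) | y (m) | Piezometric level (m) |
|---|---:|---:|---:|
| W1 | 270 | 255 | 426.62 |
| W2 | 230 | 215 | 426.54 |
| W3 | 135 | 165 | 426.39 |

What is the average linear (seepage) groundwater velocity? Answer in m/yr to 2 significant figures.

0.29 m/yr

Taking W1 as reference: W2−W1 = (-40, -40, -0.08); W3−W1 = (-135, -90, -0.23).
Solve a·Δx + b·Δy = Δh: det = (-40)·(-90) − (-135)·(-40) = -1800.
∂h/∂x = [(-0.08)·(-90) − (-0.23)·(-40)] / -1800 = +0.001111
∂h/∂y = [(-40)·(-0.23) − (-135)·(-0.08)] / -1800 = +0.0008889
|∇h| = √(0.001111² + 0.0008889²) = 0.001423
Seepage velocity v = K·i/n = 0.19 × 0.001423 / 0.34 = 0.0007952 m/day = 0.2904 m/yr.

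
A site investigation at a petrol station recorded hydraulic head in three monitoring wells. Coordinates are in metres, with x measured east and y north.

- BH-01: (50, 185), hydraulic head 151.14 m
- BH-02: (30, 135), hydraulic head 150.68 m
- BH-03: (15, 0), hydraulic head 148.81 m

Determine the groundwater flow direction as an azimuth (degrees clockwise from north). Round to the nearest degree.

134°

Taking BH-01 as reference: BH-02−BH-01 = (-20, -50, -0.46); BH-03−BH-01 = (-35, -185, -2.33).
Determinant of the coordinate differences = (-20)·(-185) − (-35)·(-50) = 1950.
∂h/∂x = [(-0.46)·(-185) − (-2.33)·(-50)] / 1950 = -0.01610
∂h/∂y = [(-20)·(-2.33) − (-35)·(-0.46)] / 1950 = +0.01564
Flow direction (−∇h) has components (+0.01610 E, -0.01564 N).
Azimuth = atan2(E, N) = atan2(+0.01610, -0.01564) = 134.2° ≈ 134°.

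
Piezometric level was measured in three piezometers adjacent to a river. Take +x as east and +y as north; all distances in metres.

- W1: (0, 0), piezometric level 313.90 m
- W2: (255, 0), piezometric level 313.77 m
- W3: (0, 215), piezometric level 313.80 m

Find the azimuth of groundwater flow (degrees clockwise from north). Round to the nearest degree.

048°

∂h/∂x = (313.77 − 313.90) / (255 − 0) = -0.0005098
∂h/∂y = (313.80 − 313.90) / (215 − 0) = -0.0004651
Flow direction (−∇h) has components (+0.0005098 E, +0.0004651 N).
Azimuth = atan2(E, N) = atan2(+0.0005098, +0.0004651) = 47.6° ≈ 048°.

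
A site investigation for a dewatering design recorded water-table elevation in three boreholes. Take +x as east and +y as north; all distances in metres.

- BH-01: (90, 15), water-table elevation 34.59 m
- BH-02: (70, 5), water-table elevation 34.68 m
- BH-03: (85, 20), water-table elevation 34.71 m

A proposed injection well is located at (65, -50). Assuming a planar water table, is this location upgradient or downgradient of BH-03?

downgradient

Taking BH-01 as reference: BH-02−BH-01 = (-20, -10, +0.09); BH-03−BH-01 = (-5, 5, +0.12).
Solve a·Δx + b·Δy = Δh: det = (-20)·5 − (-5)·(-10) = -150.
∂h/∂x = [(+0.09)·5 − (+0.12)·(-10)] / -150 = -0.01100
∂h/∂y = [(-20)·(+0.12) − (-5)·(+0.09)] / -150 = +0.01300
Head at (65, -50) = 34.59 + (-0.01100)·(-25) + (+0.01300)·(-65) = 34.02 m.
That is lower than the 34.71 m at BH-03, so the point is downgradient.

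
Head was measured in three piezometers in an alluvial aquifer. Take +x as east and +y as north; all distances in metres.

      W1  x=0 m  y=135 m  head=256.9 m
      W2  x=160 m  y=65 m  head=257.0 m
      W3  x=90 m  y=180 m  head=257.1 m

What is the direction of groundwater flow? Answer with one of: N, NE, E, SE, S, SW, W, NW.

Differences from W1: to W2 (Δx, Δy, Δh) = (160, -70, +0.1); to W3 = (90, 45, +0.2).
Determinant of the coordinate differences = 160·45 − 90·(-70) = 13500.
∂h/∂x = [(+0.1)·45 − (+0.2)·(-70)] / 13500 = +0.001370
∂h/∂y = [160·(+0.2) − 90·(+0.1)] / 13500 = +0.001704
Flow = −∇h = (-0.001370 east, -0.001704 north), which points southwest.

SW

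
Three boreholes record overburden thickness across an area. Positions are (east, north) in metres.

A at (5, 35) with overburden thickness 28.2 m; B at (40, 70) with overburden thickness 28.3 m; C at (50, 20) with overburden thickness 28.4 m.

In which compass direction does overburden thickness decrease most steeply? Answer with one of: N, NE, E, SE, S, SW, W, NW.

Three-point gradient (reference A): Δ to B = (35, 35, +0.1), Δ to C = (45, -15, +0.2).
∂d/∂x = +0.004048, ∂d/∂y = -0.001190 (det = -2100).
Steepest decrease is along −∇f = (-0.004048 E, +0.001190 N) → west.

W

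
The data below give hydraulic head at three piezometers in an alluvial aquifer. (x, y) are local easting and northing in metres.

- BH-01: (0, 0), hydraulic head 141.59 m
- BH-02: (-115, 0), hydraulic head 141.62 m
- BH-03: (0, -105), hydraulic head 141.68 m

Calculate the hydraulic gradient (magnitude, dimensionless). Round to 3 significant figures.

∂h/∂x = (141.62 − 141.59) / (-115 − 0) = -0.0002609
∂h/∂y = (141.68 − 141.59) / (-105 − 0) = -0.0008571
|∇h| = √(-0.0002609² + -0.0008571²) = 0.0008959

0.000896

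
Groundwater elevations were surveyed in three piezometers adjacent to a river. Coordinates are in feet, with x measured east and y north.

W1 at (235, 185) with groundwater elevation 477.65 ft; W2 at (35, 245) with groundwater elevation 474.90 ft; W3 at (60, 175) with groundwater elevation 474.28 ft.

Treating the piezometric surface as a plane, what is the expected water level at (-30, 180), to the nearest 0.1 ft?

472.7 ft

With h = a·x + b·y + c and W1 as origin, the differences give:
  (-200)·a + 60·b = -2.75
  (-175)·a + (-10)·b = -3.37
Eliminate b (×(-10) and ×60, subtract): 12500·a = 229.700 → a = ∂h/∂x = +0.01838
Back-substitute: b = ∂h/∂y = +0.01542.
h(-30, 180) = 477.65 + (+0.01838)·(-265) + (+0.01542)·(-5) = 477.65 -4.870 -0.077 = 472.703 ft.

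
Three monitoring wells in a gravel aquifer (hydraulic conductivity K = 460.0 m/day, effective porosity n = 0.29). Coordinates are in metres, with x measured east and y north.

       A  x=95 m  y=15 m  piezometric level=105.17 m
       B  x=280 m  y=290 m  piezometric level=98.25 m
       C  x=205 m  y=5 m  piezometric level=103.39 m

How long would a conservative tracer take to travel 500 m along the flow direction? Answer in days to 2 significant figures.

Taking A as reference: B−A = (185, 275, -6.92); C−A = (110, -10, -1.78).
Determinant of the coordinate differences = 185·(-10) − 110·275 = -32100.
∂h/∂x = [(-6.92)·(-10) − (-1.78)·275] / -32100 = -0.01740
∂h/∂y = [185·(-1.78) − 110·(-6.92)] / -32100 = -0.01345
|∇h| = √(-0.01740² + -0.01345²) = 0.02199
Seepage velocity v = K·i/n = 460.0 × 0.02199 / 0.29 = 34.88 m/day.
t = 500 / 34.88 = 14.33 days.

14 days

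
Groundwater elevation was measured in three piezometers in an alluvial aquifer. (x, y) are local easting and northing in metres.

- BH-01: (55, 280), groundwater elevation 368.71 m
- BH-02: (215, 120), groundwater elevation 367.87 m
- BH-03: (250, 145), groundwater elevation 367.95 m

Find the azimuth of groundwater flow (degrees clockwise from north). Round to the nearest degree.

Differences from BH-01: to BH-02 (Δx, Δy, Δh) = (160, -160, -0.84); to BH-03 = (195, -135, -0.76).
Determinant of the coordinate differences = 160·(-135) − 195·(-160) = 9600.
∂h/∂x = [(-0.84)·(-135) − (-0.76)·(-160)] / 9600 = -0.0008542
∂h/∂y = [160·(-0.76) − 195·(-0.84)] / 9600 = +0.004396
Flow direction (−∇h) has components (+0.0008542 E, -0.004396 N).
Azimuth = atan2(E, N) = atan2(+0.0008542, -0.004396) = 169.0° ≈ 169°.

169°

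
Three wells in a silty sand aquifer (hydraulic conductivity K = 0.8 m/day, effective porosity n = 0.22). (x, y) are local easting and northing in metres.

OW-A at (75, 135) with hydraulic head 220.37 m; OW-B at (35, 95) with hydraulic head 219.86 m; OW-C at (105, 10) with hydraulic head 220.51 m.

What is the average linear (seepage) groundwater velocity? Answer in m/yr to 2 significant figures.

15 m/yr

Taking OW-A as reference: OW-B−OW-A = (-40, -40, -0.51); OW-C−OW-A = (30, -125, +0.14).
Solve a·Δx + b·Δy = Δh: det = (-40)·(-125) − 30·(-40) = 6200.
∂h/∂x = [(-0.51)·(-125) − (+0.14)·(-40)] / 6200 = +0.01119
∂h/∂y = [(-40)·(+0.14) − 30·(-0.51)] / 6200 = +0.001565
|∇h| = √(0.01119² + 0.001565²) = 0.0113
Seepage velocity v = K·i/n = 0.8 × 0.0113 / 0.22 = 0.04109 m/day = 15.01 m/yr.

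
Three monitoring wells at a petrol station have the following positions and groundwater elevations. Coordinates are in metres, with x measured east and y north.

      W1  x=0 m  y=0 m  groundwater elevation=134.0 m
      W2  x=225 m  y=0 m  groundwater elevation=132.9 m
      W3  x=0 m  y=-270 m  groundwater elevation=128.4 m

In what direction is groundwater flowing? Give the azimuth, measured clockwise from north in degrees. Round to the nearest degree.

∂h/∂x = (132.9 − 134.0) / (225 − 0) = -0.004889
∂h/∂y = (128.4 − 134.0) / (-270 − 0) = +0.02074
Flow direction (−∇h) has components (+0.004889 E, -0.02074 N).
Azimuth = atan2(E, N) = atan2(+0.004889, -0.02074) = 166.7° ≈ 167°.

167°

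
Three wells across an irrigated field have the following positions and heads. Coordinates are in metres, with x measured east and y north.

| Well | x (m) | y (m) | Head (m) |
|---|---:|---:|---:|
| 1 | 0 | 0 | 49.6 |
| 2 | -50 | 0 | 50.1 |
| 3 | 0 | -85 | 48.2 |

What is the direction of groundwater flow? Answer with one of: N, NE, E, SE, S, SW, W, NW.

∂h/∂x = (50.1 − 49.6) / (-50 − 0) = -0.01000
∂h/∂y = (48.2 − 49.6) / (-85 − 0) = +0.01647
Flow = −∇h = (+0.01000 east, -0.01647 north), which points southeast.

SE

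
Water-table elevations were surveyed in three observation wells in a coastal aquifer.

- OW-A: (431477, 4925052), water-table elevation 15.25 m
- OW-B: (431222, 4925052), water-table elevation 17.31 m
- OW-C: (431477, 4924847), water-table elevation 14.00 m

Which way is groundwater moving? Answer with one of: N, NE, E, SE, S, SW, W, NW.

∂h/∂x = (17.31 − 15.25) / (431222 − 431477) = -0.008078
∂h/∂y = (14.00 − 15.25) / (4924847 − 4925052) = +0.006098
Flow = −∇h = (+0.008078 east, -0.006098 north), which points southeast.

SE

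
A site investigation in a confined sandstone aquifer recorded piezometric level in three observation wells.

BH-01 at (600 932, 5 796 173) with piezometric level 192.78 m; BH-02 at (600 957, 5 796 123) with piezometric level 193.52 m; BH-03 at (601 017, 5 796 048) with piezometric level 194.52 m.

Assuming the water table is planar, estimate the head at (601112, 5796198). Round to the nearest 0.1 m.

191.5 m

Differences from BH-01: to BH-02 (Δx, Δy, Δh) = (25, -50, +0.74); to BH-03 = (85, -125, +1.74).
Solve a·Δx + b·Δy = Δh: det = 25·(-125) − 85·(-50) = 1125.
∂h/∂x = [(+0.74)·(-125) − (+1.74)·(-50)] / 1125 = -0.004889
∂h/∂y = [25·(+1.74) − 85·(+0.74)] / 1125 = -0.01724
h(601112, 5796198) = 192.78 + (-0.004889)·(180) + (-0.01724)·(25) = 192.78 -0.880 -0.431 = 191.469 m.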